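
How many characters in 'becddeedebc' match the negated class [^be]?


Negated class [^be] matches any char NOT in {b, e}
Scanning 'becddeedebc':
  pos 0: 'b' -> no (excluded)
  pos 1: 'e' -> no (excluded)
  pos 2: 'c' -> MATCH
  pos 3: 'd' -> MATCH
  pos 4: 'd' -> MATCH
  pos 5: 'e' -> no (excluded)
  pos 6: 'e' -> no (excluded)
  pos 7: 'd' -> MATCH
  pos 8: 'e' -> no (excluded)
  pos 9: 'b' -> no (excluded)
  pos 10: 'c' -> MATCH
Total matches: 5

5


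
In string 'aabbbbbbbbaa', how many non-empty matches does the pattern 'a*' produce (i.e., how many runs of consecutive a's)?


Pattern 'a*' matches zero or more a's. We want non-empty runs of consecutive a's.
String: 'aabbbbbbbbaa'
Walking through the string to find runs of a's:
  Run 1: positions 0-1 -> 'aa'
  Run 2: positions 10-11 -> 'aa'
Non-empty runs found: ['aa', 'aa']
Count: 2

2


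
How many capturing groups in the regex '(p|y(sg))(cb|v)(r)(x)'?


To count capturing groups, count each '(' that starts a group.
Pattern: '(p|y(sg))(cb|v)(r)(x)'
Walking through the pattern:
  Position 0: '(' -> group #1
  Position 4: '(' -> group #2
  Position 9: '(' -> group #3
  Position 15: '(' -> group #4
  Position 18: '(' -> group #5
Total capturing groups: 5

5


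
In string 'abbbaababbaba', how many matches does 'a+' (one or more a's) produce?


Pattern 'a+' matches one or more consecutive a's.
String: 'abbbaababbaba'
Scanning for runs of a:
  Match 1: 'a' (length 1)
  Match 2: 'aa' (length 2)
  Match 3: 'a' (length 1)
  Match 4: 'a' (length 1)
  Match 5: 'a' (length 1)
Total matches: 5

5


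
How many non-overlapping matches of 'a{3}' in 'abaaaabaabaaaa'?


Pattern 'a{3}' matches exactly 3 consecutive a's (greedy, non-overlapping).
String: 'abaaaabaabaaaa'
Scanning for runs of a's:
  Run at pos 0: 'a' (length 1) -> 0 match(es)
  Run at pos 2: 'aaaa' (length 4) -> 1 match(es)
  Run at pos 7: 'aa' (length 2) -> 0 match(es)
  Run at pos 10: 'aaaa' (length 4) -> 1 match(es)
Matches found: ['aaa', 'aaa']
Total: 2

2


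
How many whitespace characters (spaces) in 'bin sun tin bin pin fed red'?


\s matches whitespace characters (spaces, tabs, etc.).
Text: 'bin sun tin bin pin fed red'
This text has 7 words separated by spaces.
Number of spaces = number of words - 1 = 7 - 1 = 6

6


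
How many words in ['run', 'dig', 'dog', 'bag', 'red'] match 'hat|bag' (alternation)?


Alternation 'hat|bag' matches either 'hat' or 'bag'.
Checking each word:
  'run' -> no
  'dig' -> no
  'dog' -> no
  'bag' -> MATCH
  'red' -> no
Matches: ['bag']
Count: 1

1


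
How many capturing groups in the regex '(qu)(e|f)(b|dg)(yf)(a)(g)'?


To count capturing groups, count each '(' that starts a group.
Pattern: '(qu)(e|f)(b|dg)(yf)(a)(g)'
Walking through the pattern:
  Position 0: '(' -> group #1
  Position 4: '(' -> group #2
  Position 9: '(' -> group #3
  Position 15: '(' -> group #4
  Position 19: '(' -> group #5
  Position 22: '(' -> group #6
Total capturing groups: 6

6


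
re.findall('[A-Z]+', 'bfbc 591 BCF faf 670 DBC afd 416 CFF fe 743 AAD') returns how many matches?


Pattern '[A-Z]+' finds one or more uppercase letters.
Text: 'bfbc 591 BCF faf 670 DBC afd 416 CFF fe 743 AAD'
Scanning for matches:
  Match 1: 'BCF'
  Match 2: 'DBC'
  Match 3: 'CFF'
  Match 4: 'AAD'
Total matches: 4

4


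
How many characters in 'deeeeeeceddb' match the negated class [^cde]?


Negated class [^cde] matches any char NOT in {c, d, e}
Scanning 'deeeeeeceddb':
  pos 0: 'd' -> no (excluded)
  pos 1: 'e' -> no (excluded)
  pos 2: 'e' -> no (excluded)
  pos 3: 'e' -> no (excluded)
  pos 4: 'e' -> no (excluded)
  pos 5: 'e' -> no (excluded)
  pos 6: 'e' -> no (excluded)
  pos 7: 'c' -> no (excluded)
  pos 8: 'e' -> no (excluded)
  pos 9: 'd' -> no (excluded)
  pos 10: 'd' -> no (excluded)
  pos 11: 'b' -> MATCH
Total matches: 1

1


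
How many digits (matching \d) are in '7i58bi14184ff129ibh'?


\d matches any digit 0-9.
Scanning '7i58bi14184ff129ibh':
  pos 0: '7' -> DIGIT
  pos 2: '5' -> DIGIT
  pos 3: '8' -> DIGIT
  pos 6: '1' -> DIGIT
  pos 7: '4' -> DIGIT
  pos 8: '1' -> DIGIT
  pos 9: '8' -> DIGIT
  pos 10: '4' -> DIGIT
  pos 13: '1' -> DIGIT
  pos 14: '2' -> DIGIT
  pos 15: '9' -> DIGIT
Digits found: ['7', '5', '8', '1', '4', '1', '8', '4', '1', '2', '9']
Total: 11

11


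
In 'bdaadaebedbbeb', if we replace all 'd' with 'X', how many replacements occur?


re.sub('d', 'X', text) replaces every occurrence of 'd' with 'X'.
Text: 'bdaadaebedbbeb'
Scanning for 'd':
  pos 1: 'd' -> replacement #1
  pos 4: 'd' -> replacement #2
  pos 9: 'd' -> replacement #3
Total replacements: 3

3


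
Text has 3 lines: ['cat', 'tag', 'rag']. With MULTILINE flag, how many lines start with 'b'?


With MULTILINE flag, ^ matches the start of each line.
Lines: ['cat', 'tag', 'rag']
Checking which lines start with 'b':
  Line 1: 'cat' -> no
  Line 2: 'tag' -> no
  Line 3: 'rag' -> no
Matching lines: []
Count: 0

0


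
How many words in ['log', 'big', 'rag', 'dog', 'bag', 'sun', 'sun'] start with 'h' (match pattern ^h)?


Pattern ^h anchors to start of word. Check which words begin with 'h':
  'log' -> no
  'big' -> no
  'rag' -> no
  'dog' -> no
  'bag' -> no
  'sun' -> no
  'sun' -> no
Matching words: []
Count: 0

0


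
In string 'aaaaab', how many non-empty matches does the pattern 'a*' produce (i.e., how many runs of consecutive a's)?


Pattern 'a*' matches zero or more a's. We want non-empty runs of consecutive a's.
String: 'aaaaab'
Walking through the string to find runs of a's:
  Run 1: positions 0-4 -> 'aaaaa'
Non-empty runs found: ['aaaaa']
Count: 1

1


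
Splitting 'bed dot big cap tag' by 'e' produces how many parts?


Splitting by 'e' breaks the string at each occurrence of the separator.
Text: 'bed dot big cap tag'
Parts after split:
  Part 1: 'b'
  Part 2: 'd dot big cap tag'
Total parts: 2

2


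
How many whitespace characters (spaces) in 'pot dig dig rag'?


\s matches whitespace characters (spaces, tabs, etc.).
Text: 'pot dig dig rag'
This text has 4 words separated by spaces.
Number of spaces = number of words - 1 = 4 - 1 = 3

3


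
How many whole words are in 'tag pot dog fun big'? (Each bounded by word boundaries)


Word boundaries (\b) mark the start/end of each word.
Text: 'tag pot dog fun big'
Splitting by whitespace:
  Word 1: 'tag'
  Word 2: 'pot'
  Word 3: 'dog'
  Word 4: 'fun'
  Word 5: 'big'
Total whole words: 5

5


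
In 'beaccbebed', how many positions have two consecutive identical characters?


Looking for consecutive identical characters in 'beaccbebed':
  pos 0-1: 'b' vs 'e' -> different
  pos 1-2: 'e' vs 'a' -> different
  pos 2-3: 'a' vs 'c' -> different
  pos 3-4: 'c' vs 'c' -> MATCH ('cc')
  pos 4-5: 'c' vs 'b' -> different
  pos 5-6: 'b' vs 'e' -> different
  pos 6-7: 'e' vs 'b' -> different
  pos 7-8: 'b' vs 'e' -> different
  pos 8-9: 'e' vs 'd' -> different
Consecutive identical pairs: ['cc']
Count: 1

1


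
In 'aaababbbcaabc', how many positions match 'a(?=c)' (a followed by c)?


Lookahead 'a(?=c)' matches 'a' only when followed by 'c'.
String: 'aaababbbcaabc'
Checking each position where char is 'a':
  pos 0: 'a' -> no (next='a')
  pos 1: 'a' -> no (next='a')
  pos 2: 'a' -> no (next='b')
  pos 4: 'a' -> no (next='b')
  pos 9: 'a' -> no (next='a')
  pos 10: 'a' -> no (next='b')
Matching positions: []
Count: 0

0


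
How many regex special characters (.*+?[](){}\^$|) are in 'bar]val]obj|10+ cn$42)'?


Regex special characters are: . * + ? [ ] ( ) { } \ ^ $ |
Scanning 'bar]val]obj|10+ cn$42)':
  pos 3: ']' -> SPECIAL
  pos 7: ']' -> SPECIAL
  pos 11: '|' -> SPECIAL
  pos 14: '+' -> SPECIAL
  pos 18: '$' -> SPECIAL
  pos 21: ')' -> SPECIAL
Special chars found: [']', ']', '|', '+', '$', ')']
Total: 6

6


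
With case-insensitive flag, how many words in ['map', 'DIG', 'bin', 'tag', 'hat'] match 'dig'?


Case-insensitive matching: compare each word's lowercase form to 'dig'.
  'map' -> lower='map' -> no
  'DIG' -> lower='dig' -> MATCH
  'bin' -> lower='bin' -> no
  'tag' -> lower='tag' -> no
  'hat' -> lower='hat' -> no
Matches: ['DIG']
Count: 1

1


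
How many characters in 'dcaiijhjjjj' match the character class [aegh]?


Character class [aegh] matches any of: {a, e, g, h}
Scanning string 'dcaiijhjjjj' character by character:
  pos 0: 'd' -> no
  pos 1: 'c' -> no
  pos 2: 'a' -> MATCH
  pos 3: 'i' -> no
  pos 4: 'i' -> no
  pos 5: 'j' -> no
  pos 6: 'h' -> MATCH
  pos 7: 'j' -> no
  pos 8: 'j' -> no
  pos 9: 'j' -> no
  pos 10: 'j' -> no
Total matches: 2

2


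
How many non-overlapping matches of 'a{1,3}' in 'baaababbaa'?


Pattern 'a{1,3}' matches between 1 and 3 consecutive a's (greedy).
String: 'baaababbaa'
Finding runs of a's and applying greedy matching:
  Run at pos 1: 'aaa' (length 3)
  Run at pos 5: 'a' (length 1)
  Run at pos 8: 'aa' (length 2)
Matches: ['aaa', 'a', 'aa']
Count: 3

3


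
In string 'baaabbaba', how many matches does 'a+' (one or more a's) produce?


Pattern 'a+' matches one or more consecutive a's.
String: 'baaabbaba'
Scanning for runs of a:
  Match 1: 'aaa' (length 3)
  Match 2: 'a' (length 1)
  Match 3: 'a' (length 1)
Total matches: 3

3


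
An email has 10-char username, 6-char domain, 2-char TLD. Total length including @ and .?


An email address has format: username@domain.tld
Username length: 10
'@' character: 1
Domain length: 6
'.' character: 1
TLD length: 2
Total = 10 + 1 + 6 + 1 + 2 = 20

20


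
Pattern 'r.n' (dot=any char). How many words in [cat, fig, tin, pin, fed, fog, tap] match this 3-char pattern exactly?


Pattern 'r.n' means: starts with 'r', any single char, ends with 'n'.
Checking each word (must be exactly 3 chars):
  'cat' (len=3): no
  'fig' (len=3): no
  'tin' (len=3): no
  'pin' (len=3): no
  'fed' (len=3): no
  'fog' (len=3): no
  'tap' (len=3): no
Matching words: []
Total: 0

0


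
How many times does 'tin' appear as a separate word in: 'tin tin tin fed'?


Scanning each word for exact match 'tin':
  Word 1: 'tin' -> MATCH
  Word 2: 'tin' -> MATCH
  Word 3: 'tin' -> MATCH
  Word 4: 'fed' -> no
Total matches: 3

3


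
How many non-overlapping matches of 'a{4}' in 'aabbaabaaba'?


Pattern 'a{4}' matches exactly 4 consecutive a's (greedy, non-overlapping).
String: 'aabbaabaaba'
Scanning for runs of a's:
  Run at pos 0: 'aa' (length 2) -> 0 match(es)
  Run at pos 4: 'aa' (length 2) -> 0 match(es)
  Run at pos 7: 'aa' (length 2) -> 0 match(es)
  Run at pos 10: 'a' (length 1) -> 0 match(es)
Matches found: []
Total: 0

0


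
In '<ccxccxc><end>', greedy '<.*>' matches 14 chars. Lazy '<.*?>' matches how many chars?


Greedy '<.*>' tries to match as MUCH as possible.
Lazy '<.*?>' tries to match as LITTLE as possible.

String: '<ccxccxc><end>'
Greedy '<.*>' starts at first '<' and extends to the LAST '>': '<ccxccxc><end>' (14 chars)
Lazy '<.*?>' starts at first '<' and stops at the FIRST '>': '<ccxccxc>' (9 chars)

9


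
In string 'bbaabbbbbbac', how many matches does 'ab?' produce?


Pattern 'ab?' matches 'a' optionally followed by 'b'.
String: 'bbaabbbbbbac'
Scanning left to right for 'a' then checking next char:
  Match 1: 'a' (a not followed by b)
  Match 2: 'ab' (a followed by b)
  Match 3: 'a' (a not followed by b)
Total matches: 3

3


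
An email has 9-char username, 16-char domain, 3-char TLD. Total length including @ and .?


An email address has format: username@domain.tld
Username length: 9
'@' character: 1
Domain length: 16
'.' character: 1
TLD length: 3
Total = 9 + 1 + 16 + 1 + 3 = 30

30


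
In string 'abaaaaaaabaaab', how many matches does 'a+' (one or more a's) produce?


Pattern 'a+' matches one or more consecutive a's.
String: 'abaaaaaaabaaab'
Scanning for runs of a:
  Match 1: 'a' (length 1)
  Match 2: 'aaaaaaa' (length 7)
  Match 3: 'aaa' (length 3)
Total matches: 3

3


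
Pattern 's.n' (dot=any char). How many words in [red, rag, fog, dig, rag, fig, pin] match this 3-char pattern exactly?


Pattern 's.n' means: starts with 's', any single char, ends with 'n'.
Checking each word (must be exactly 3 chars):
  'red' (len=3): no
  'rag' (len=3): no
  'fog' (len=3): no
  'dig' (len=3): no
  'rag' (len=3): no
  'fig' (len=3): no
  'pin' (len=3): no
Matching words: []
Total: 0

0


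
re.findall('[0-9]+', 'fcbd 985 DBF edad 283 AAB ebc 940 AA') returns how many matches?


Pattern '[0-9]+' finds one or more digits.
Text: 'fcbd 985 DBF edad 283 AAB ebc 940 AA'
Scanning for matches:
  Match 1: '985'
  Match 2: '283'
  Match 3: '940'
Total matches: 3

3


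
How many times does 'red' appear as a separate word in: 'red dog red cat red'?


Scanning each word for exact match 'red':
  Word 1: 'red' -> MATCH
  Word 2: 'dog' -> no
  Word 3: 'red' -> MATCH
  Word 4: 'cat' -> no
  Word 5: 'red' -> MATCH
Total matches: 3

3


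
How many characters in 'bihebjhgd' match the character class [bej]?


Character class [bej] matches any of: {b, e, j}
Scanning string 'bihebjhgd' character by character:
  pos 0: 'b' -> MATCH
  pos 1: 'i' -> no
  pos 2: 'h' -> no
  pos 3: 'e' -> MATCH
  pos 4: 'b' -> MATCH
  pos 5: 'j' -> MATCH
  pos 6: 'h' -> no
  pos 7: 'g' -> no
  pos 8: 'd' -> no
Total matches: 4

4


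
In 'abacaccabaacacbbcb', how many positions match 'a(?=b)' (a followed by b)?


Lookahead 'a(?=b)' matches 'a' only when followed by 'b'.
String: 'abacaccabaacacbbcb'
Checking each position where char is 'a':
  pos 0: 'a' -> MATCH (next='b')
  pos 2: 'a' -> no (next='c')
  pos 4: 'a' -> no (next='c')
  pos 7: 'a' -> MATCH (next='b')
  pos 9: 'a' -> no (next='a')
  pos 10: 'a' -> no (next='c')
  pos 12: 'a' -> no (next='c')
Matching positions: [0, 7]
Count: 2

2


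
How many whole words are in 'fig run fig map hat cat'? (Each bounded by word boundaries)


Word boundaries (\b) mark the start/end of each word.
Text: 'fig run fig map hat cat'
Splitting by whitespace:
  Word 1: 'fig'
  Word 2: 'run'
  Word 3: 'fig'
  Word 4: 'map'
  Word 5: 'hat'
  Word 6: 'cat'
Total whole words: 6

6


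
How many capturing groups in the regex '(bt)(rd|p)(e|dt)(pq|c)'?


To count capturing groups, count each '(' that starts a group.
Pattern: '(bt)(rd|p)(e|dt)(pq|c)'
Walking through the pattern:
  Position 0: '(' -> group #1
  Position 4: '(' -> group #2
  Position 10: '(' -> group #3
  Position 16: '(' -> group #4
Total capturing groups: 4

4


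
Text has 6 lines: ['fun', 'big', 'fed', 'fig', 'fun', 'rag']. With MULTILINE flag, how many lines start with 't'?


With MULTILINE flag, ^ matches the start of each line.
Lines: ['fun', 'big', 'fed', 'fig', 'fun', 'rag']
Checking which lines start with 't':
  Line 1: 'fun' -> no
  Line 2: 'big' -> no
  Line 3: 'fed' -> no
  Line 4: 'fig' -> no
  Line 5: 'fun' -> no
  Line 6: 'rag' -> no
Matching lines: []
Count: 0

0


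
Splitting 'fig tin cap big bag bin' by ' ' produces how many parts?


Splitting by ' ' breaks the string at each occurrence of the separator.
Text: 'fig tin cap big bag bin'
Parts after split:
  Part 1: 'fig'
  Part 2: 'tin'
  Part 3: 'cap'
  Part 4: 'big'
  Part 5: 'bag'
  Part 6: 'bin'
Total parts: 6

6


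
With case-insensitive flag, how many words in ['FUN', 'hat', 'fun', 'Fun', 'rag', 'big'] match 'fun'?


Case-insensitive matching: compare each word's lowercase form to 'fun'.
  'FUN' -> lower='fun' -> MATCH
  'hat' -> lower='hat' -> no
  'fun' -> lower='fun' -> MATCH
  'Fun' -> lower='fun' -> MATCH
  'rag' -> lower='rag' -> no
  'big' -> lower='big' -> no
Matches: ['FUN', 'fun', 'Fun']
Count: 3

3


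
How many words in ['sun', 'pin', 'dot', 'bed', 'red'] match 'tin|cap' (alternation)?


Alternation 'tin|cap' matches either 'tin' or 'cap'.
Checking each word:
  'sun' -> no
  'pin' -> no
  'dot' -> no
  'bed' -> no
  'red' -> no
Matches: []
Count: 0

0


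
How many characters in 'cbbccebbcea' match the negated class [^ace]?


Negated class [^ace] matches any char NOT in {a, c, e}
Scanning 'cbbccebbcea':
  pos 0: 'c' -> no (excluded)
  pos 1: 'b' -> MATCH
  pos 2: 'b' -> MATCH
  pos 3: 'c' -> no (excluded)
  pos 4: 'c' -> no (excluded)
  pos 5: 'e' -> no (excluded)
  pos 6: 'b' -> MATCH
  pos 7: 'b' -> MATCH
  pos 8: 'c' -> no (excluded)
  pos 9: 'e' -> no (excluded)
  pos 10: 'a' -> no (excluded)
Total matches: 4

4


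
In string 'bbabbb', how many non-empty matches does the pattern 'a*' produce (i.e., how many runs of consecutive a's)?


Pattern 'a*' matches zero or more a's. We want non-empty runs of consecutive a's.
String: 'bbabbb'
Walking through the string to find runs of a's:
  Run 1: positions 2-2 -> 'a'
Non-empty runs found: ['a']
Count: 1

1


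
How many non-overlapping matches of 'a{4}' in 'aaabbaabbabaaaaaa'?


Pattern 'a{4}' matches exactly 4 consecutive a's (greedy, non-overlapping).
String: 'aaabbaabbabaaaaaa'
Scanning for runs of a's:
  Run at pos 0: 'aaa' (length 3) -> 0 match(es)
  Run at pos 5: 'aa' (length 2) -> 0 match(es)
  Run at pos 9: 'a' (length 1) -> 0 match(es)
  Run at pos 11: 'aaaaaa' (length 6) -> 1 match(es)
Matches found: ['aaaa']
Total: 1

1


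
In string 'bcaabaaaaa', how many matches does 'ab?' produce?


Pattern 'ab?' matches 'a' optionally followed by 'b'.
String: 'bcaabaaaaa'
Scanning left to right for 'a' then checking next char:
  Match 1: 'a' (a not followed by b)
  Match 2: 'ab' (a followed by b)
  Match 3: 'a' (a not followed by b)
  Match 4: 'a' (a not followed by b)
  Match 5: 'a' (a not followed by b)
  Match 6: 'a' (a not followed by b)
  Match 7: 'a' (a not followed by b)
Total matches: 7

7


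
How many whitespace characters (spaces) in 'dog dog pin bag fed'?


\s matches whitespace characters (spaces, tabs, etc.).
Text: 'dog dog pin bag fed'
This text has 5 words separated by spaces.
Number of spaces = number of words - 1 = 5 - 1 = 4

4


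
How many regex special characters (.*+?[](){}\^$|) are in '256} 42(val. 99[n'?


Regex special characters are: . * + ? [ ] ( ) { } \ ^ $ |
Scanning '256} 42(val. 99[n':
  pos 3: '}' -> SPECIAL
  pos 7: '(' -> SPECIAL
  pos 11: '.' -> SPECIAL
  pos 15: '[' -> SPECIAL
Special chars found: ['}', '(', '.', '[']
Total: 4

4


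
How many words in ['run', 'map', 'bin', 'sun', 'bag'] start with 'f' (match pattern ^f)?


Pattern ^f anchors to start of word. Check which words begin with 'f':
  'run' -> no
  'map' -> no
  'bin' -> no
  'sun' -> no
  'bag' -> no
Matching words: []
Count: 0

0


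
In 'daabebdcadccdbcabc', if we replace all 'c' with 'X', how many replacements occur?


re.sub('c', 'X', text) replaces every occurrence of 'c' with 'X'.
Text: 'daabebdcadccdbcabc'
Scanning for 'c':
  pos 7: 'c' -> replacement #1
  pos 10: 'c' -> replacement #2
  pos 11: 'c' -> replacement #3
  pos 14: 'c' -> replacement #4
  pos 17: 'c' -> replacement #5
Total replacements: 5

5


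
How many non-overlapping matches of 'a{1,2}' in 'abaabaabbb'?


Pattern 'a{1,2}' matches between 1 and 2 consecutive a's (greedy).
String: 'abaabaabbb'
Finding runs of a's and applying greedy matching:
  Run at pos 0: 'a' (length 1)
  Run at pos 2: 'aa' (length 2)
  Run at pos 5: 'aa' (length 2)
Matches: ['a', 'aa', 'aa']
Count: 3

3


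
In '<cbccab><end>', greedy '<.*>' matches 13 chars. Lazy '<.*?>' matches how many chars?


Greedy '<.*>' tries to match as MUCH as possible.
Lazy '<.*?>' tries to match as LITTLE as possible.

String: '<cbccab><end>'
Greedy '<.*>' starts at first '<' and extends to the LAST '>': '<cbccab><end>' (13 chars)
Lazy '<.*?>' starts at first '<' and stops at the FIRST '>': '<cbccab>' (8 chars)

8


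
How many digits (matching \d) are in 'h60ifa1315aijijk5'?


\d matches any digit 0-9.
Scanning 'h60ifa1315aijijk5':
  pos 1: '6' -> DIGIT
  pos 2: '0' -> DIGIT
  pos 6: '1' -> DIGIT
  pos 7: '3' -> DIGIT
  pos 8: '1' -> DIGIT
  pos 9: '5' -> DIGIT
  pos 16: '5' -> DIGIT
Digits found: ['6', '0', '1', '3', '1', '5', '5']
Total: 7

7


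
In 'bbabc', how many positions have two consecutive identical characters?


Looking for consecutive identical characters in 'bbabc':
  pos 0-1: 'b' vs 'b' -> MATCH ('bb')
  pos 1-2: 'b' vs 'a' -> different
  pos 2-3: 'a' vs 'b' -> different
  pos 3-4: 'b' vs 'c' -> different
Consecutive identical pairs: ['bb']
Count: 1

1


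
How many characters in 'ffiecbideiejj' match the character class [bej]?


Character class [bej] matches any of: {b, e, j}
Scanning string 'ffiecbideiejj' character by character:
  pos 0: 'f' -> no
  pos 1: 'f' -> no
  pos 2: 'i' -> no
  pos 3: 'e' -> MATCH
  pos 4: 'c' -> no
  pos 5: 'b' -> MATCH
  pos 6: 'i' -> no
  pos 7: 'd' -> no
  pos 8: 'e' -> MATCH
  pos 9: 'i' -> no
  pos 10: 'e' -> MATCH
  pos 11: 'j' -> MATCH
  pos 12: 'j' -> MATCH
Total matches: 6

6


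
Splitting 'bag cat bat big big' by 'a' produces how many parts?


Splitting by 'a' breaks the string at each occurrence of the separator.
Text: 'bag cat bat big big'
Parts after split:
  Part 1: 'b'
  Part 2: 'g c'
  Part 3: 't b'
  Part 4: 't big big'
Total parts: 4

4


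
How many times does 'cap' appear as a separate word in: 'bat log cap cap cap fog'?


Scanning each word for exact match 'cap':
  Word 1: 'bat' -> no
  Word 2: 'log' -> no
  Word 3: 'cap' -> MATCH
  Word 4: 'cap' -> MATCH
  Word 5: 'cap' -> MATCH
  Word 6: 'fog' -> no
Total matches: 3

3


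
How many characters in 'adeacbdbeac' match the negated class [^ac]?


Negated class [^ac] matches any char NOT in {a, c}
Scanning 'adeacbdbeac':
  pos 0: 'a' -> no (excluded)
  pos 1: 'd' -> MATCH
  pos 2: 'e' -> MATCH
  pos 3: 'a' -> no (excluded)
  pos 4: 'c' -> no (excluded)
  pos 5: 'b' -> MATCH
  pos 6: 'd' -> MATCH
  pos 7: 'b' -> MATCH
  pos 8: 'e' -> MATCH
  pos 9: 'a' -> no (excluded)
  pos 10: 'c' -> no (excluded)
Total matches: 6

6


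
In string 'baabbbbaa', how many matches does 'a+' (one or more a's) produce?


Pattern 'a+' matches one or more consecutive a's.
String: 'baabbbbaa'
Scanning for runs of a:
  Match 1: 'aa' (length 2)
  Match 2: 'aa' (length 2)
Total matches: 2

2


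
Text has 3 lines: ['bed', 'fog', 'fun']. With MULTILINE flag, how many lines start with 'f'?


With MULTILINE flag, ^ matches the start of each line.
Lines: ['bed', 'fog', 'fun']
Checking which lines start with 'f':
  Line 1: 'bed' -> no
  Line 2: 'fog' -> MATCH
  Line 3: 'fun' -> MATCH
Matching lines: ['fog', 'fun']
Count: 2

2


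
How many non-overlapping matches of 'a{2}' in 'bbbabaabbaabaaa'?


Pattern 'a{2}' matches exactly 2 consecutive a's (greedy, non-overlapping).
String: 'bbbabaabbaabaaa'
Scanning for runs of a's:
  Run at pos 3: 'a' (length 1) -> 0 match(es)
  Run at pos 5: 'aa' (length 2) -> 1 match(es)
  Run at pos 9: 'aa' (length 2) -> 1 match(es)
  Run at pos 12: 'aaa' (length 3) -> 1 match(es)
Matches found: ['aa', 'aa', 'aa']
Total: 3

3


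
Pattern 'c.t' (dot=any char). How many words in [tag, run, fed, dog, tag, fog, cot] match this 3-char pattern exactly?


Pattern 'c.t' means: starts with 'c', any single char, ends with 't'.
Checking each word (must be exactly 3 chars):
  'tag' (len=3): no
  'run' (len=3): no
  'fed' (len=3): no
  'dog' (len=3): no
  'tag' (len=3): no
  'fog' (len=3): no
  'cot' (len=3): MATCH
Matching words: ['cot']
Total: 1

1


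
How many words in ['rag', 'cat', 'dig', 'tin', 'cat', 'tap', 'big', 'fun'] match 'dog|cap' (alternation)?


Alternation 'dog|cap' matches either 'dog' or 'cap'.
Checking each word:
  'rag' -> no
  'cat' -> no
  'dig' -> no
  'tin' -> no
  'cat' -> no
  'tap' -> no
  'big' -> no
  'fun' -> no
Matches: []
Count: 0

0


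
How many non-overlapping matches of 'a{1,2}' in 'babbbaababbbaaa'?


Pattern 'a{1,2}' matches between 1 and 2 consecutive a's (greedy).
String: 'babbbaababbbaaa'
Finding runs of a's and applying greedy matching:
  Run at pos 1: 'a' (length 1)
  Run at pos 5: 'aa' (length 2)
  Run at pos 8: 'a' (length 1)
  Run at pos 12: 'aaa' (length 3)
Matches: ['a', 'aa', 'a', 'aa', 'a']
Count: 5

5


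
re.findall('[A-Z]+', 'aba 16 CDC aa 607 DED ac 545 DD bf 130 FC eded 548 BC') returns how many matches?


Pattern '[A-Z]+' finds one or more uppercase letters.
Text: 'aba 16 CDC aa 607 DED ac 545 DD bf 130 FC eded 548 BC'
Scanning for matches:
  Match 1: 'CDC'
  Match 2: 'DED'
  Match 3: 'DD'
  Match 4: 'FC'
  Match 5: 'BC'
Total matches: 5

5


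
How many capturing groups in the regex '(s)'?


To count capturing groups, count each '(' that starts a group.
Pattern: '(s)'
Walking through the pattern:
  Position 0: '(' -> group #1
Total capturing groups: 1

1


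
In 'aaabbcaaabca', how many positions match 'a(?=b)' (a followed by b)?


Lookahead 'a(?=b)' matches 'a' only when followed by 'b'.
String: 'aaabbcaaabca'
Checking each position where char is 'a':
  pos 0: 'a' -> no (next='a')
  pos 1: 'a' -> no (next='a')
  pos 2: 'a' -> MATCH (next='b')
  pos 6: 'a' -> no (next='a')
  pos 7: 'a' -> no (next='a')
  pos 8: 'a' -> MATCH (next='b')
Matching positions: [2, 8]
Count: 2

2


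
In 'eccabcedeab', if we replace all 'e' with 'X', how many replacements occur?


re.sub('e', 'X', text) replaces every occurrence of 'e' with 'X'.
Text: 'eccabcedeab'
Scanning for 'e':
  pos 0: 'e' -> replacement #1
  pos 6: 'e' -> replacement #2
  pos 8: 'e' -> replacement #3
Total replacements: 3

3


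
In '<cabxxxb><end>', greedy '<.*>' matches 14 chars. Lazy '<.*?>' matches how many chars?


Greedy '<.*>' tries to match as MUCH as possible.
Lazy '<.*?>' tries to match as LITTLE as possible.

String: '<cabxxxb><end>'
Greedy '<.*>' starts at first '<' and extends to the LAST '>': '<cabxxxb><end>' (14 chars)
Lazy '<.*?>' starts at first '<' and stops at the FIRST '>': '<cabxxxb>' (9 chars)

9


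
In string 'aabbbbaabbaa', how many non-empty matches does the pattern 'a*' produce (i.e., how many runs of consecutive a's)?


Pattern 'a*' matches zero or more a's. We want non-empty runs of consecutive a's.
String: 'aabbbbaabbaa'
Walking through the string to find runs of a's:
  Run 1: positions 0-1 -> 'aa'
  Run 2: positions 6-7 -> 'aa'
  Run 3: positions 10-11 -> 'aa'
Non-empty runs found: ['aa', 'aa', 'aa']
Count: 3

3


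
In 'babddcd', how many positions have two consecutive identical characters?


Looking for consecutive identical characters in 'babddcd':
  pos 0-1: 'b' vs 'a' -> different
  pos 1-2: 'a' vs 'b' -> different
  pos 2-3: 'b' vs 'd' -> different
  pos 3-4: 'd' vs 'd' -> MATCH ('dd')
  pos 4-5: 'd' vs 'c' -> different
  pos 5-6: 'c' vs 'd' -> different
Consecutive identical pairs: ['dd']
Count: 1

1


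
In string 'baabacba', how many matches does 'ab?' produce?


Pattern 'ab?' matches 'a' optionally followed by 'b'.
String: 'baabacba'
Scanning left to right for 'a' then checking next char:
  Match 1: 'a' (a not followed by b)
  Match 2: 'ab' (a followed by b)
  Match 3: 'a' (a not followed by b)
  Match 4: 'a' (a not followed by b)
Total matches: 4

4


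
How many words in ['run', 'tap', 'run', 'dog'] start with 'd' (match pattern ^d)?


Pattern ^d anchors to start of word. Check which words begin with 'd':
  'run' -> no
  'tap' -> no
  'run' -> no
  'dog' -> MATCH (starts with 'd')
Matching words: ['dog']
Count: 1

1


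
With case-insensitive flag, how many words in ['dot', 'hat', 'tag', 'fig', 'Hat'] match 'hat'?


Case-insensitive matching: compare each word's lowercase form to 'hat'.
  'dot' -> lower='dot' -> no
  'hat' -> lower='hat' -> MATCH
  'tag' -> lower='tag' -> no
  'fig' -> lower='fig' -> no
  'Hat' -> lower='hat' -> MATCH
Matches: ['hat', 'Hat']
Count: 2

2


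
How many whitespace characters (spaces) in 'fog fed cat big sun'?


\s matches whitespace characters (spaces, tabs, etc.).
Text: 'fog fed cat big sun'
This text has 5 words separated by spaces.
Number of spaces = number of words - 1 = 5 - 1 = 4

4


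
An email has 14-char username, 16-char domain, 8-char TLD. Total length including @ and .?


An email address has format: username@domain.tld
Username length: 14
'@' character: 1
Domain length: 16
'.' character: 1
TLD length: 8
Total = 14 + 1 + 16 + 1 + 8 = 40

40


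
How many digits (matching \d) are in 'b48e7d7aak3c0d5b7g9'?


\d matches any digit 0-9.
Scanning 'b48e7d7aak3c0d5b7g9':
  pos 1: '4' -> DIGIT
  pos 2: '8' -> DIGIT
  pos 4: '7' -> DIGIT
  pos 6: '7' -> DIGIT
  pos 10: '3' -> DIGIT
  pos 12: '0' -> DIGIT
  pos 14: '5' -> DIGIT
  pos 16: '7' -> DIGIT
  pos 18: '9' -> DIGIT
Digits found: ['4', '8', '7', '7', '3', '0', '5', '7', '9']
Total: 9

9


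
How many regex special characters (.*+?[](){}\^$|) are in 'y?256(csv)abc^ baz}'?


Regex special characters are: . * + ? [ ] ( ) { } \ ^ $ |
Scanning 'y?256(csv)abc^ baz}':
  pos 1: '?' -> SPECIAL
  pos 5: '(' -> SPECIAL
  pos 9: ')' -> SPECIAL
  pos 13: '^' -> SPECIAL
  pos 18: '}' -> SPECIAL
Special chars found: ['?', '(', ')', '^', '}']
Total: 5

5


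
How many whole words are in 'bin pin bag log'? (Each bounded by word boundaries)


Word boundaries (\b) mark the start/end of each word.
Text: 'bin pin bag log'
Splitting by whitespace:
  Word 1: 'bin'
  Word 2: 'pin'
  Word 3: 'bag'
  Word 4: 'log'
Total whole words: 4

4


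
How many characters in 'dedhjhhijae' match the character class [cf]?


Character class [cf] matches any of: {c, f}
Scanning string 'dedhjhhijae' character by character:
  pos 0: 'd' -> no
  pos 1: 'e' -> no
  pos 2: 'd' -> no
  pos 3: 'h' -> no
  pos 4: 'j' -> no
  pos 5: 'h' -> no
  pos 6: 'h' -> no
  pos 7: 'i' -> no
  pos 8: 'j' -> no
  pos 9: 'a' -> no
  pos 10: 'e' -> no
Total matches: 0

0


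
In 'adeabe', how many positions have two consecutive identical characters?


Looking for consecutive identical characters in 'adeabe':
  pos 0-1: 'a' vs 'd' -> different
  pos 1-2: 'd' vs 'e' -> different
  pos 2-3: 'e' vs 'a' -> different
  pos 3-4: 'a' vs 'b' -> different
  pos 4-5: 'b' vs 'e' -> different
Consecutive identical pairs: []
Count: 0

0


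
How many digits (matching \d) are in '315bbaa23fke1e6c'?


\d matches any digit 0-9.
Scanning '315bbaa23fke1e6c':
  pos 0: '3' -> DIGIT
  pos 1: '1' -> DIGIT
  pos 2: '5' -> DIGIT
  pos 7: '2' -> DIGIT
  pos 8: '3' -> DIGIT
  pos 12: '1' -> DIGIT
  pos 14: '6' -> DIGIT
Digits found: ['3', '1', '5', '2', '3', '1', '6']
Total: 7

7


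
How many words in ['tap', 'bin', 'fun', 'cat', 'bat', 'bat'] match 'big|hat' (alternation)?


Alternation 'big|hat' matches either 'big' or 'hat'.
Checking each word:
  'tap' -> no
  'bin' -> no
  'fun' -> no
  'cat' -> no
  'bat' -> no
  'bat' -> no
Matches: []
Count: 0

0


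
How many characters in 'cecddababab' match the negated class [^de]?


Negated class [^de] matches any char NOT in {d, e}
Scanning 'cecddababab':
  pos 0: 'c' -> MATCH
  pos 1: 'e' -> no (excluded)
  pos 2: 'c' -> MATCH
  pos 3: 'd' -> no (excluded)
  pos 4: 'd' -> no (excluded)
  pos 5: 'a' -> MATCH
  pos 6: 'b' -> MATCH
  pos 7: 'a' -> MATCH
  pos 8: 'b' -> MATCH
  pos 9: 'a' -> MATCH
  pos 10: 'b' -> MATCH
Total matches: 8

8


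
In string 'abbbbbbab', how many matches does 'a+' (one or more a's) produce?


Pattern 'a+' matches one or more consecutive a's.
String: 'abbbbbbab'
Scanning for runs of a:
  Match 1: 'a' (length 1)
  Match 2: 'a' (length 1)
Total matches: 2

2


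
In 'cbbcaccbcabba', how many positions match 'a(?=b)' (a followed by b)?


Lookahead 'a(?=b)' matches 'a' only when followed by 'b'.
String: 'cbbcaccbcabba'
Checking each position where char is 'a':
  pos 4: 'a' -> no (next='c')
  pos 9: 'a' -> MATCH (next='b')
Matching positions: [9]
Count: 1

1


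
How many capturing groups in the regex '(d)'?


To count capturing groups, count each '(' that starts a group.
Pattern: '(d)'
Walking through the pattern:
  Position 0: '(' -> group #1
Total capturing groups: 1

1


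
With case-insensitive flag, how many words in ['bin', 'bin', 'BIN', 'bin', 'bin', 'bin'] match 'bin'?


Case-insensitive matching: compare each word's lowercase form to 'bin'.
  'bin' -> lower='bin' -> MATCH
  'bin' -> lower='bin' -> MATCH
  'BIN' -> lower='bin' -> MATCH
  'bin' -> lower='bin' -> MATCH
  'bin' -> lower='bin' -> MATCH
  'bin' -> lower='bin' -> MATCH
Matches: ['bin', 'bin', 'BIN', 'bin', 'bin', 'bin']
Count: 6

6


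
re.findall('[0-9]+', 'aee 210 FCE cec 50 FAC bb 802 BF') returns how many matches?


Pattern '[0-9]+' finds one or more digits.
Text: 'aee 210 FCE cec 50 FAC bb 802 BF'
Scanning for matches:
  Match 1: '210'
  Match 2: '50'
  Match 3: '802'
Total matches: 3

3


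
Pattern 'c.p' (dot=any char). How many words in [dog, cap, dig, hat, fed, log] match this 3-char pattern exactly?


Pattern 'c.p' means: starts with 'c', any single char, ends with 'p'.
Checking each word (must be exactly 3 chars):
  'dog' (len=3): no
  'cap' (len=3): MATCH
  'dig' (len=3): no
  'hat' (len=3): no
  'fed' (len=3): no
  'log' (len=3): no
Matching words: ['cap']
Total: 1

1


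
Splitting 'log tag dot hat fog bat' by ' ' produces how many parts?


Splitting by ' ' breaks the string at each occurrence of the separator.
Text: 'log tag dot hat fog bat'
Parts after split:
  Part 1: 'log'
  Part 2: 'tag'
  Part 3: 'dot'
  Part 4: 'hat'
  Part 5: 'fog'
  Part 6: 'bat'
Total parts: 6

6


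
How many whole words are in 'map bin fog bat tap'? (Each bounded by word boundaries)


Word boundaries (\b) mark the start/end of each word.
Text: 'map bin fog bat tap'
Splitting by whitespace:
  Word 1: 'map'
  Word 2: 'bin'
  Word 3: 'fog'
  Word 4: 'bat'
  Word 5: 'tap'
Total whole words: 5

5


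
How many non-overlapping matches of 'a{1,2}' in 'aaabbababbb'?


Pattern 'a{1,2}' matches between 1 and 2 consecutive a's (greedy).
String: 'aaabbababbb'
Finding runs of a's and applying greedy matching:
  Run at pos 0: 'aaa' (length 3)
  Run at pos 5: 'a' (length 1)
  Run at pos 7: 'a' (length 1)
Matches: ['aa', 'a', 'a', 'a']
Count: 4

4


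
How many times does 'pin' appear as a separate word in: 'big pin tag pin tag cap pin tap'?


Scanning each word for exact match 'pin':
  Word 1: 'big' -> no
  Word 2: 'pin' -> MATCH
  Word 3: 'tag' -> no
  Word 4: 'pin' -> MATCH
  Word 5: 'tag' -> no
  Word 6: 'cap' -> no
  Word 7: 'pin' -> MATCH
  Word 8: 'tap' -> no
Total matches: 3

3


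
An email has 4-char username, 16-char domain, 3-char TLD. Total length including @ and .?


An email address has format: username@domain.tld
Username length: 4
'@' character: 1
Domain length: 16
'.' character: 1
TLD length: 3
Total = 4 + 1 + 16 + 1 + 3 = 25

25


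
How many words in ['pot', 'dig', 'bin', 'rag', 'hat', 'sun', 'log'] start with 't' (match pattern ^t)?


Pattern ^t anchors to start of word. Check which words begin with 't':
  'pot' -> no
  'dig' -> no
  'bin' -> no
  'rag' -> no
  'hat' -> no
  'sun' -> no
  'log' -> no
Matching words: []
Count: 0

0


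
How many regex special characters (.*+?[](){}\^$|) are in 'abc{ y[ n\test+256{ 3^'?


Regex special characters are: . * + ? [ ] ( ) { } \ ^ $ |
Scanning 'abc{ y[ n\test+256{ 3^':
  pos 3: '{' -> SPECIAL
  pos 6: '[' -> SPECIAL
  pos 9: '\' -> SPECIAL
  pos 14: '+' -> SPECIAL
  pos 18: '{' -> SPECIAL
  pos 21: '^' -> SPECIAL
Special chars found: ['{', '[', '\\', '+', '{', '^']
Total: 6

6


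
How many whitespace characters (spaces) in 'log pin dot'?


\s matches whitespace characters (spaces, tabs, etc.).
Text: 'log pin dot'
This text has 3 words separated by spaces.
Number of spaces = number of words - 1 = 3 - 1 = 2

2


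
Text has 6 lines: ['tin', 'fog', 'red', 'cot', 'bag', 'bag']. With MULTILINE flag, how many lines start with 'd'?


With MULTILINE flag, ^ matches the start of each line.
Lines: ['tin', 'fog', 'red', 'cot', 'bag', 'bag']
Checking which lines start with 'd':
  Line 1: 'tin' -> no
  Line 2: 'fog' -> no
  Line 3: 'red' -> no
  Line 4: 'cot' -> no
  Line 5: 'bag' -> no
  Line 6: 'bag' -> no
Matching lines: []
Count: 0

0


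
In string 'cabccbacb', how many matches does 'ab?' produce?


Pattern 'ab?' matches 'a' optionally followed by 'b'.
String: 'cabccbacb'
Scanning left to right for 'a' then checking next char:
  Match 1: 'ab' (a followed by b)
  Match 2: 'a' (a not followed by b)
Total matches: 2

2


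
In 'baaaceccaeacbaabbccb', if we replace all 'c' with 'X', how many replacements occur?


re.sub('c', 'X', text) replaces every occurrence of 'c' with 'X'.
Text: 'baaaceccaeacbaabbccb'
Scanning for 'c':
  pos 4: 'c' -> replacement #1
  pos 6: 'c' -> replacement #2
  pos 7: 'c' -> replacement #3
  pos 11: 'c' -> replacement #4
  pos 17: 'c' -> replacement #5
  pos 18: 'c' -> replacement #6
Total replacements: 6

6


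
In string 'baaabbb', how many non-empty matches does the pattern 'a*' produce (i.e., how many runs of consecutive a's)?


Pattern 'a*' matches zero or more a's. We want non-empty runs of consecutive a's.
String: 'baaabbb'
Walking through the string to find runs of a's:
  Run 1: positions 1-3 -> 'aaa'
Non-empty runs found: ['aaa']
Count: 1

1


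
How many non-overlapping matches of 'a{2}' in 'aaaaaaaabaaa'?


Pattern 'a{2}' matches exactly 2 consecutive a's (greedy, non-overlapping).
String: 'aaaaaaaabaaa'
Scanning for runs of a's:
  Run at pos 0: 'aaaaaaaa' (length 8) -> 4 match(es)
  Run at pos 9: 'aaa' (length 3) -> 1 match(es)
Matches found: ['aa', 'aa', 'aa', 'aa', 'aa']
Total: 5

5


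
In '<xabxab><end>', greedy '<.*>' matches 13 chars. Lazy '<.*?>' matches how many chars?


Greedy '<.*>' tries to match as MUCH as possible.
Lazy '<.*?>' tries to match as LITTLE as possible.

String: '<xabxab><end>'
Greedy '<.*>' starts at first '<' and extends to the LAST '>': '<xabxab><end>' (13 chars)
Lazy '<.*?>' starts at first '<' and stops at the FIRST '>': '<xabxab>' (8 chars)

8


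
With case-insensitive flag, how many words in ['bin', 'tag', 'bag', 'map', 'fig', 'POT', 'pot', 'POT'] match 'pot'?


Case-insensitive matching: compare each word's lowercase form to 'pot'.
  'bin' -> lower='bin' -> no
  'tag' -> lower='tag' -> no
  'bag' -> lower='bag' -> no
  'map' -> lower='map' -> no
  'fig' -> lower='fig' -> no
  'POT' -> lower='pot' -> MATCH
  'pot' -> lower='pot' -> MATCH
  'POT' -> lower='pot' -> MATCH
Matches: ['POT', 'pot', 'POT']
Count: 3

3


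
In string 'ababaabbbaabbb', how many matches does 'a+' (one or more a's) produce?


Pattern 'a+' matches one or more consecutive a's.
String: 'ababaabbbaabbb'
Scanning for runs of a:
  Match 1: 'a' (length 1)
  Match 2: 'a' (length 1)
  Match 3: 'aa' (length 2)
  Match 4: 'aa' (length 2)
Total matches: 4

4


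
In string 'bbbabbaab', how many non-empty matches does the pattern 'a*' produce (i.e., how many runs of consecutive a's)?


Pattern 'a*' matches zero or more a's. We want non-empty runs of consecutive a's.
String: 'bbbabbaab'
Walking through the string to find runs of a's:
  Run 1: positions 3-3 -> 'a'
  Run 2: positions 6-7 -> 'aa'
Non-empty runs found: ['a', 'aa']
Count: 2

2


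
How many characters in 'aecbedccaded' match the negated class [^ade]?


Negated class [^ade] matches any char NOT in {a, d, e}
Scanning 'aecbedccaded':
  pos 0: 'a' -> no (excluded)
  pos 1: 'e' -> no (excluded)
  pos 2: 'c' -> MATCH
  pos 3: 'b' -> MATCH
  pos 4: 'e' -> no (excluded)
  pos 5: 'd' -> no (excluded)
  pos 6: 'c' -> MATCH
  pos 7: 'c' -> MATCH
  pos 8: 'a' -> no (excluded)
  pos 9: 'd' -> no (excluded)
  pos 10: 'e' -> no (excluded)
  pos 11: 'd' -> no (excluded)
Total matches: 4

4


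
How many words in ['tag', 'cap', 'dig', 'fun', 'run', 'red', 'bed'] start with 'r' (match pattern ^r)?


Pattern ^r anchors to start of word. Check which words begin with 'r':
  'tag' -> no
  'cap' -> no
  'dig' -> no
  'fun' -> no
  'run' -> MATCH (starts with 'r')
  'red' -> MATCH (starts with 'r')
  'bed' -> no
Matching words: ['run', 'red']
Count: 2

2


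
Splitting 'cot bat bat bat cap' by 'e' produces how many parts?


Splitting by 'e' breaks the string at each occurrence of the separator.
Text: 'cot bat bat bat cap'
Parts after split:
  Part 1: 'cot bat bat bat cap'
Total parts: 1

1


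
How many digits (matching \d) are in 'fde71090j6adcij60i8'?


\d matches any digit 0-9.
Scanning 'fde71090j6adcij60i8':
  pos 3: '7' -> DIGIT
  pos 4: '1' -> DIGIT
  pos 5: '0' -> DIGIT
  pos 6: '9' -> DIGIT
  pos 7: '0' -> DIGIT
  pos 9: '6' -> DIGIT
  pos 15: '6' -> DIGIT
  pos 16: '0' -> DIGIT
  pos 18: '8' -> DIGIT
Digits found: ['7', '1', '0', '9', '0', '6', '6', '0', '8']
Total: 9

9
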